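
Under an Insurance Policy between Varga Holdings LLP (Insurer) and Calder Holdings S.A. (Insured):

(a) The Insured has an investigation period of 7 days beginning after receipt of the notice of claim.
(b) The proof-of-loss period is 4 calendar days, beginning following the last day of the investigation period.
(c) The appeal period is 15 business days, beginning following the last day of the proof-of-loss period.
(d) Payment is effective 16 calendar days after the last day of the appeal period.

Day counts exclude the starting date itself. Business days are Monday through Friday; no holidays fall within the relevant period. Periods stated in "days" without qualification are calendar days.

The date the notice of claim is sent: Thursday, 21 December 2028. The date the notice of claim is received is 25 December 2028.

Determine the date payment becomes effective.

11 February 2029

Adding 7 calendar days to 25 December 2028 gives 1 January 2029, which is the last day of the investigation period.
The last day of the proof-of-loss period: 1 January 2029 + 4 days = 5 January 2029.
The last day of the appeal period: 15 business days after Friday, 5 January 2029, skipping weekends — Jan 8, Jan 9, Jan 10, Jan 11, …, Jan 24, Jan 25, Jan 26 — lands on Friday, 26 January 2029.
The date payment becomes effective: 16 calendar days after 26 January 2029 is 11 February 2029.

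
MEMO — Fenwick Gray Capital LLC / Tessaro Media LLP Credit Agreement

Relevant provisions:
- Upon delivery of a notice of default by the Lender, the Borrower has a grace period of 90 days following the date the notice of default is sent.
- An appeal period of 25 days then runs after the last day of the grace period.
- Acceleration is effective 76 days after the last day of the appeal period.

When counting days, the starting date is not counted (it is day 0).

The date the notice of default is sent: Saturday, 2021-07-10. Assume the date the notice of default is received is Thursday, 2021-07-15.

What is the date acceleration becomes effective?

2022-01-17

The last day of the grace period: 2021-07-10 + 90 days = 2021-10-08.
The last day of the appeal period: 25 calendar days after 2021-10-08 is 2021-11-02.
The date acceleration becomes effective: 2021-11-02 + 76 days = 2022-01-17.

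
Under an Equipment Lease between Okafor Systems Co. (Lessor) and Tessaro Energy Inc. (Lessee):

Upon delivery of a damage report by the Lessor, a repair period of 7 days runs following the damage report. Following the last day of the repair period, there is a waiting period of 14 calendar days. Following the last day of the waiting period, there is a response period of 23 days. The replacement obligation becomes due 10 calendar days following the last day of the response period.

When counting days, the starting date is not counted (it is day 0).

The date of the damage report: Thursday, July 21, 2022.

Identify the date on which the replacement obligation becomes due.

The last day of the repair period: 7 calendar days after July 21, 2022 is July 28, 2022.
Adding 14 calendar days to July 28, 2022 gives August 11, 2022, which is the last day of the waiting period.
Adding 23 calendar days to August 11, 2022 gives September 3, 2022, which is the last day of the response period.
Adding 10 calendar days to September 3, 2022 gives September 13, 2022, which is the date on which the replacement obligation becomes due.

September 13, 2022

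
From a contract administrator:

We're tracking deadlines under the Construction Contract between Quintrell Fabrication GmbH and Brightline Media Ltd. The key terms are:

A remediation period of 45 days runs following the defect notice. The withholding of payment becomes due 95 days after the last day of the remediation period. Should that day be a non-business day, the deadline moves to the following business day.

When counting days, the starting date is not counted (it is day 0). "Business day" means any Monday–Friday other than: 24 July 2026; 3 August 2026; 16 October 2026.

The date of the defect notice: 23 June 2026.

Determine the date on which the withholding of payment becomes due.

The last day of the remediation period: 45 calendar days after 23 June 2026 is 7 August 2026.
Adding 95 calendar days to 7 August 2026 gives 10 November 2026, which is the date on which the withholding of payment becomes due. 10 November 2026 is a Tuesday and is not a listed holiday, so no roll-forward applies.

10 November 2026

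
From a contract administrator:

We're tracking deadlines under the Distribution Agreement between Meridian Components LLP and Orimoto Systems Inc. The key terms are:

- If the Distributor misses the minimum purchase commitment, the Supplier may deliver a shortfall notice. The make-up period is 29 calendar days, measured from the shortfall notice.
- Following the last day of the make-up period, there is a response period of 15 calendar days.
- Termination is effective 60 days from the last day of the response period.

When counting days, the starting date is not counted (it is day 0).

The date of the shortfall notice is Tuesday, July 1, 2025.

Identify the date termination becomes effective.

The last day of the make-up period: July 1, 2025 + 29 days = July 30, 2025.
Adding 15 calendar days to July 30, 2025 gives August 14, 2025, which is the last day of the response period.
Adding 60 calendar days to August 14, 2025 gives October 13, 2025, which is the date termination becomes effective.

October 13, 2025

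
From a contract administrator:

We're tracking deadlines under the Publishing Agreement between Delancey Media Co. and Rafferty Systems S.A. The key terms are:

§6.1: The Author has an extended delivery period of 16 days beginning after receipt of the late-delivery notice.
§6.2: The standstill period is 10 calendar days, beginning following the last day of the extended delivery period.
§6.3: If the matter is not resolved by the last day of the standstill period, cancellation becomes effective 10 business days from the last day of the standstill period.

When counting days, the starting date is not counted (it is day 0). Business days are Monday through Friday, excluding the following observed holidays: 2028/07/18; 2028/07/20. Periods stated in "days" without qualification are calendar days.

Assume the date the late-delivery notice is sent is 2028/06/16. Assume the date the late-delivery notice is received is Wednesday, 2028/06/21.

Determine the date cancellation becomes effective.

Adding 16 calendar days to 2028/06/21 gives 2028/07/07, which is the last day of the extended delivery period.
The last day of the standstill period: 10 calendar days after 2028/07/07 is 2028/07/17.
The date cancellation becomes effective: counting 10 business days from Monday, 2028/07/17 (Jul 19, Jul 21, Jul 24, Jul 25, Jul 26, Jul 27, Jul 28, Jul 31, Aug 1, Aug 2, skipping weekends and the listed holidays on Jul 18, Jul 20) reaches Wednesday, 2028/08/02.

2028/08/02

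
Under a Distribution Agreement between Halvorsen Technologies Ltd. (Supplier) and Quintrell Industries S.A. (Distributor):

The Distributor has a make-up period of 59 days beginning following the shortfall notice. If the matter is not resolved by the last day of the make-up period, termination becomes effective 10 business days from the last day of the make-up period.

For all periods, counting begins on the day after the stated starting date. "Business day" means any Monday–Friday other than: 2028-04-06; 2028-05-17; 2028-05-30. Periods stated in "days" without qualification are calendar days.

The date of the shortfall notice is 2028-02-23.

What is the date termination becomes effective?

2028-05-05

The last day of the make-up period: 2028-02-23 + 59 days = 2028-04-22.
From Saturday, 2028-04-22, 10 business days (Apr 24, Apr 25, Apr 26, Apr 27, Apr 28, May 1, May 2, May 3, May 4, May 5, skipping weekends) brings us to Friday, 2028-05-05, which is the date termination becomes effective.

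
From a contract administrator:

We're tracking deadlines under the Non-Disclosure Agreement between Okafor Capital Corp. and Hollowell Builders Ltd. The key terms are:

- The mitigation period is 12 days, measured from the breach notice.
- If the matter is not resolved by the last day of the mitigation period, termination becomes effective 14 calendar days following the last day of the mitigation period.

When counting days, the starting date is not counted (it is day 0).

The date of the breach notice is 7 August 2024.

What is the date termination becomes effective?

2 September 2024

The last day of the mitigation period: 7 August 2024 + 12 days = 19 August 2024.
The date termination becomes effective: 19 August 2024 + 14 days = 2 September 2024.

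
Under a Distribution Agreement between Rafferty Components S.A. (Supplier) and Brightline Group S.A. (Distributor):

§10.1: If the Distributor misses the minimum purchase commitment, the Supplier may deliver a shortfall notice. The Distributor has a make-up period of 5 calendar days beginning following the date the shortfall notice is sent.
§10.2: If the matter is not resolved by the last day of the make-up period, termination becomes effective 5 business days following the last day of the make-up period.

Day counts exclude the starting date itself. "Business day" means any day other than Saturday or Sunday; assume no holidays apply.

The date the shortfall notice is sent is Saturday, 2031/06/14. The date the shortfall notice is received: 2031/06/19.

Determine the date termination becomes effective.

Adding 5 calendar days to 2031/06/14 gives 2031/06/19, which is the last day of the make-up period.
From Thursday, 2031/06/19, 5 business days (Jun 20, Jun 23, Jun 24, Jun 25, Jun 26, skipping weekends) brings us to Thursday, 2031/06/26, which is the date termination becomes effective.

2031/06/26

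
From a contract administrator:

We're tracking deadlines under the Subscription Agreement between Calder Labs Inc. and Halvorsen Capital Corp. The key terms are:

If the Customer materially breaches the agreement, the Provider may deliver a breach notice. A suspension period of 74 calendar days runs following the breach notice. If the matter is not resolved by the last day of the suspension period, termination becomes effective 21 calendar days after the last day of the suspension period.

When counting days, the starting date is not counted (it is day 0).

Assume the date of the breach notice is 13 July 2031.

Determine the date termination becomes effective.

16 October 2031

Adding 74 calendar days to 13 July 2031 gives 25 September 2031, which is the last day of the suspension period.
The date termination becomes effective: 21 calendar days after 25 September 2031 is 16 October 2031.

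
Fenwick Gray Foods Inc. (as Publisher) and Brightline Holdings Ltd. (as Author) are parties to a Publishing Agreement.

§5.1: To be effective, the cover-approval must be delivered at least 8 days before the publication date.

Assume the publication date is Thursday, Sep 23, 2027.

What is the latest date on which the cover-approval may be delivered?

Sep 15, 2027

Counting back 8 calendar days from Sep 23, 2027 gives Sep 15, 2027.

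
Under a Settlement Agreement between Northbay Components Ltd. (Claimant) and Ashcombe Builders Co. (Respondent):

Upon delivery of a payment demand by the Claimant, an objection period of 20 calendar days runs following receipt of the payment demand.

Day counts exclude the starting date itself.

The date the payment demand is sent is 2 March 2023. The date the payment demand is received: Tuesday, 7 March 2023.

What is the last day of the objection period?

27 March 2023

The last day of the objection period: 20 calendar days after 7 March 2023 is 27 March 2023.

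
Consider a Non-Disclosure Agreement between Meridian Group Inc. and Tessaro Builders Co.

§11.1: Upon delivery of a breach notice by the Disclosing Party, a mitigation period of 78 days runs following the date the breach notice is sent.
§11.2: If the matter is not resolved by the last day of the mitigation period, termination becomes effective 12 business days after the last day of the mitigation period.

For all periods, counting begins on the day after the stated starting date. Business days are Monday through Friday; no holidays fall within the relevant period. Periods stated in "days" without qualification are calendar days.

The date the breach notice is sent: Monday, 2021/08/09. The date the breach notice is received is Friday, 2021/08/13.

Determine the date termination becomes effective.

Adding 78 calendar days to 2021/08/09 gives 2021/10/26, which is the last day of the mitigation period.
The date termination becomes effective: 12 business days after Tuesday, 2021/10/26, skipping weekends — Oct 27, Oct 28, Oct 29, Nov 1, …, Nov 9, Nov 10, Nov 11 — lands on Thursday, 2021/11/11.

2021/11/11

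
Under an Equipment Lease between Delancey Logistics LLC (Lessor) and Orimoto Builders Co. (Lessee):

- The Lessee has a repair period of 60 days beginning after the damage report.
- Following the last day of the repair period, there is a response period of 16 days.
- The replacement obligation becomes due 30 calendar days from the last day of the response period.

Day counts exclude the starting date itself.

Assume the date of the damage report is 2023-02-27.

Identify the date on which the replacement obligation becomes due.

2023-06-13

Adding 60 calendar days to 2023-02-27 gives 2023-04-28, which is the last day of the repair period.
The last day of the response period: 2023-04-28 + 16 days = 2023-05-14.
The date on which the replacement obligation becomes due: 30 calendar days after 2023-05-14 is 2023-06-13.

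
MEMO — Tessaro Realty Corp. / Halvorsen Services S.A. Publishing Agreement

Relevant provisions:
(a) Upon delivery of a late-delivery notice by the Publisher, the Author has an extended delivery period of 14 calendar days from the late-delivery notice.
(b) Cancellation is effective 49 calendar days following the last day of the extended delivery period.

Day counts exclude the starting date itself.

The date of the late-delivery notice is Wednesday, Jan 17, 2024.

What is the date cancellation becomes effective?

Mar 20, 2024

The last day of the extended delivery period: Jan 17, 2024 + 14 days = Jan 31, 2024.
The date cancellation becomes effective: 49 calendar days after Jan 31, 2024 is Mar 20, 2024.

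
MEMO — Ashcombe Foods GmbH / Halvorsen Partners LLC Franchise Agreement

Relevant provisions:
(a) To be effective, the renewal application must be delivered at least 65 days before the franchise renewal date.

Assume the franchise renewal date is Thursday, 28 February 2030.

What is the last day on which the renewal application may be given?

25 December 2029

Counting back 65 calendar days from 28 February 2030 gives 25 December 2029.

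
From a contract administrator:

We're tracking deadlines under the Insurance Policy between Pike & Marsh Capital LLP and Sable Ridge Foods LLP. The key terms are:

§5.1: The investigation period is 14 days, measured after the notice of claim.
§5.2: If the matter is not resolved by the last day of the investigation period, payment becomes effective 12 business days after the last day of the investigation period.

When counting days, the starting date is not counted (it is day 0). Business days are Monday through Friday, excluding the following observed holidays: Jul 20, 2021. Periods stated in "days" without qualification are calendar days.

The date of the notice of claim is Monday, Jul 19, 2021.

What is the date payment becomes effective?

Aug 18, 2021

Adding 14 calendar days to Jul 19, 2021 gives Aug 2, 2021, which is the last day of the investigation period.
The date payment becomes effective: counting 12 business days from Monday, Aug 2, 2021 (Aug 3, Aug 4, Aug 5, Aug 6, …, Aug 16, Aug 17, Aug 18, skipping weekends) reaches Wednesday, Aug 18, 2021.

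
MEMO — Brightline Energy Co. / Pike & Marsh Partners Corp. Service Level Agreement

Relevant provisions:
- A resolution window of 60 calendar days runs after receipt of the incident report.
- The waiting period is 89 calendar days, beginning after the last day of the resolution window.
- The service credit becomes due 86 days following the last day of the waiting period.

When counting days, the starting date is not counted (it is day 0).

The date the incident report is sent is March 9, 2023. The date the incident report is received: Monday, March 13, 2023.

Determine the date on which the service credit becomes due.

Adding 60 calendar days to March 13, 2023 gives May 12, 2023, which is the last day of the resolution window.
The last day of the waiting period: May 12, 2023 + 89 days = August 9, 2023.
The date on which the service credit becomes due: August 9, 2023 + 86 days = November 3, 2023.

November 3, 2023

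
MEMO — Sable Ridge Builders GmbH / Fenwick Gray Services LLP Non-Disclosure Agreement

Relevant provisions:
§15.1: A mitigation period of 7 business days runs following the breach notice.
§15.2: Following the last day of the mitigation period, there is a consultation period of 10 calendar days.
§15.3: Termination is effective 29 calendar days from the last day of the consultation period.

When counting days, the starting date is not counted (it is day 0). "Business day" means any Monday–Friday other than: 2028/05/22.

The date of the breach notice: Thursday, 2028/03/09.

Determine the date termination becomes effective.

2028/04/28

The last day of the mitigation period: 7 business days after Thursday, 2028/03/09, skipping weekends — Mar 10, Mar 13, Mar 14, Mar 15, Mar 16, Mar 17, Mar 20 — lands on Monday, 2028/03/20.
The last day of the consultation period: 10 calendar days after 2028/03/20 is 2028/03/30.
The date termination becomes effective: 2028/03/30 + 29 days = 2028/04/28.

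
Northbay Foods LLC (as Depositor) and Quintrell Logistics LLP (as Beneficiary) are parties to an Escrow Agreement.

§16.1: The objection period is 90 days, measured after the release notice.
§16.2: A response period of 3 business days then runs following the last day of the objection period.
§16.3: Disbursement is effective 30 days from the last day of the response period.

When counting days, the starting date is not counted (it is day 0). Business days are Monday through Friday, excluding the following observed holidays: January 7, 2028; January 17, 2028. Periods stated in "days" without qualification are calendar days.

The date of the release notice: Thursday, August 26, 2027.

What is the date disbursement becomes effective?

December 29, 2027

Adding 90 calendar days to August 26, 2027 gives November 24, 2027, which is the last day of the objection period.
From Wednesday, November 24, 2027, 3 business days (Nov 25, Nov 26, Nov 29, skipping weekends) brings us to Monday, November 29, 2027, which is the last day of the response period.
The date disbursement becomes effective: 30 calendar days after November 29, 2027 is December 29, 2027.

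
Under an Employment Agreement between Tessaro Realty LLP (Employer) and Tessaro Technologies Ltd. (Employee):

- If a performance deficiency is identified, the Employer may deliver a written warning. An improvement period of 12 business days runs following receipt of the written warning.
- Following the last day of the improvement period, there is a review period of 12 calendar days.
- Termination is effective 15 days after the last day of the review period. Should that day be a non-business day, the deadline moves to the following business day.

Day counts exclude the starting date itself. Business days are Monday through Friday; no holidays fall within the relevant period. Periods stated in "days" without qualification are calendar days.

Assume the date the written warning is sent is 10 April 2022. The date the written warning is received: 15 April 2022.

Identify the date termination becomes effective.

The last day of the improvement period: counting 12 business days from Friday, 15 April 2022 (Apr 18, Apr 19, Apr 20, Apr 21, …, Apr 29, May 2, May 3, skipping weekends) reaches Tuesday, 3 May 2022.
The last day of the review period: 3 May 2022 + 12 days = 15 May 2022.
The date termination becomes effective: 15 calendar days after 15 May 2022 is 30 May 2022. 30 May 2022 is a Monday, so no roll-forward applies.

30 May 2022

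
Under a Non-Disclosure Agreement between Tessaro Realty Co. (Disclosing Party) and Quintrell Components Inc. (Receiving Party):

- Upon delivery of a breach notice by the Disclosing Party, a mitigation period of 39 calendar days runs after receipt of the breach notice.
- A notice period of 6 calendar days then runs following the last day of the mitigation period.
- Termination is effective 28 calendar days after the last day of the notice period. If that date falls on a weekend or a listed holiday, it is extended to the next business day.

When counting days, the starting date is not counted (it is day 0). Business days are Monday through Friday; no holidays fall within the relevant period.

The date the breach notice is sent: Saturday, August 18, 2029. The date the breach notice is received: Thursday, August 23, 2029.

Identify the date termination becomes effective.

The last day of the mitigation period: 39 calendar days after August 23, 2029 is October 1, 2029.
The last day of the notice period: 6 calendar days after October 1, 2029 is October 7, 2029.
The date termination becomes effective: October 7, 2029 + 28 days = November 4, 2029. That falls on a Sunday, so it rolls to the next business day, Monday, November 5, 2029.

November 5, 2029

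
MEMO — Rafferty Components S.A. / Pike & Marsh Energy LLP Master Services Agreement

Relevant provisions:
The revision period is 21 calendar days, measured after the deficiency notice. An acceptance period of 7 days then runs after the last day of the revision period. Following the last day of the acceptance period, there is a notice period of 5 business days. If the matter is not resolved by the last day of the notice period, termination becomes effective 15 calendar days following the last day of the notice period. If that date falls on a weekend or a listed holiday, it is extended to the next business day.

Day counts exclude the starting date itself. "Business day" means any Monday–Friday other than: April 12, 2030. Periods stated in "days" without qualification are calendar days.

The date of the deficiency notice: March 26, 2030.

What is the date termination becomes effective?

The last day of the revision period: March 26, 2030 + 21 days = April 16, 2030.
The last day of the acceptance period: 7 calendar days after April 16, 2030 is April 23, 2030.
The last day of the notice period: counting 5 business days from Tuesday, April 23, 2030 (Apr 24, Apr 25, Apr 26, Apr 29, Apr 30, skipping weekends) reaches Tuesday, April 30, 2030.
The date termination becomes effective: April 30, 2030 + 15 days = May 15, 2030. May 15, 2030 is a Wednesday and is not a listed holiday, so no roll-forward applies.

May 15, 2030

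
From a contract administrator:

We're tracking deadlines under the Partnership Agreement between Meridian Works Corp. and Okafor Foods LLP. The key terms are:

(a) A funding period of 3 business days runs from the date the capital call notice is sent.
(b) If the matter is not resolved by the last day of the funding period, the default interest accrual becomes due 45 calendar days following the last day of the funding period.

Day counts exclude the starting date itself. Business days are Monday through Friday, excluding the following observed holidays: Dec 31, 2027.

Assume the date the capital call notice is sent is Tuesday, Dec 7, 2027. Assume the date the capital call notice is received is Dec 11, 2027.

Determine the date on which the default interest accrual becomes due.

The last day of the funding period: 3 business days after Tuesday, Dec 7, 2027, skipping weekends — Dec 8, Dec 9, Dec 10 — lands on Friday, Dec 10, 2027.
Adding 45 calendar days to Dec 10, 2027 gives Jan 24, 2028, which is the date on which the default interest accrual becomes due.

Jan 24, 2028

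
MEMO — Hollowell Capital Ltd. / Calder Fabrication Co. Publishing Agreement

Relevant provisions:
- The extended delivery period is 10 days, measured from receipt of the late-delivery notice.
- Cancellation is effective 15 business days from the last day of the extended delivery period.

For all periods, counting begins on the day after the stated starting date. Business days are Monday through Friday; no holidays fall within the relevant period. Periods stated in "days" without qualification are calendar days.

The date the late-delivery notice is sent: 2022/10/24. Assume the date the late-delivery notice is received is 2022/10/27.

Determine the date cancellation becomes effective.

2022/11/25

The last day of the extended delivery period: 2022/10/27 + 10 days = 2022/11/06.
The date cancellation becomes effective: 15 business days after Sunday, 2022/11/06, skipping weekends — Nov 7, Nov 8, Nov 9, Nov 10, …, Nov 23, Nov 24, Nov 25 — lands on Friday, 2022/11/25.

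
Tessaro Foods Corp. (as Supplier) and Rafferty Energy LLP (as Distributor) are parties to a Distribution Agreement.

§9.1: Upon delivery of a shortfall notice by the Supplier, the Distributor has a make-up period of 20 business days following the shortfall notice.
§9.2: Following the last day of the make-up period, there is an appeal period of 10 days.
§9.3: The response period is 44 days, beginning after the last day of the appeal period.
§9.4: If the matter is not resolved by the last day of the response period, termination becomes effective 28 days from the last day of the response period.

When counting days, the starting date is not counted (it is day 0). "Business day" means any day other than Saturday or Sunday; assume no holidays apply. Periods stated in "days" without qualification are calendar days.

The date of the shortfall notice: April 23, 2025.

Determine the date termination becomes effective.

August 11, 2025

The last day of the make-up period: counting 20 business days from Wednesday, April 23, 2025 (Apr 24, Apr 25, Apr 28, Apr 29, …, May 19, May 20, May 21, skipping weekends) reaches Wednesday, May 21, 2025.
The last day of the appeal period: 10 calendar days after May 21, 2025 is May 31, 2025.
The last day of the response period: 44 calendar days after May 31, 2025 is July 14, 2025.
Adding 28 calendar days to July 14, 2025 gives August 11, 2025, which is the date termination becomes effective.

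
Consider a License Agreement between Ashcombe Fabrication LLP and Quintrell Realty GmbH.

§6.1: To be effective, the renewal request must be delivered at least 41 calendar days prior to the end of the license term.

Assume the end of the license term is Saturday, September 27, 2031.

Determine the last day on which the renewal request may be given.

August 17, 2031

Counting back 41 calendar days from September 27, 2031 gives August 17, 2031.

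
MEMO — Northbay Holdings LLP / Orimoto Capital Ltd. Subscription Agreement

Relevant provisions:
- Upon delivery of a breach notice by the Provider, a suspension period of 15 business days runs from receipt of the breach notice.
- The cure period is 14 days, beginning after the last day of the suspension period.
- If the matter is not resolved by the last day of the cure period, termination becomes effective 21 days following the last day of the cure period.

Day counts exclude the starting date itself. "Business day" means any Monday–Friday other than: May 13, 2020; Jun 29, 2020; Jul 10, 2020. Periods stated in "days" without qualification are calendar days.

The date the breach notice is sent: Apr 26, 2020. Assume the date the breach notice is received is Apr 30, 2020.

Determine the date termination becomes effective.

The last day of the suspension period: counting 15 business days from Thursday, Apr 30, 2020 (May 1, May 4, May 5, May 6, …, May 20, May 21, May 22, skipping weekends and the listed holiday on May 13) reaches Friday, May 22, 2020.
The last day of the cure period: May 22, 2020 + 14 days = Jun 5, 2020.
Adding 21 calendar days to Jun 5, 2020 gives Jun 26, 2020, which is the date termination becomes effective.

Jun 26, 2020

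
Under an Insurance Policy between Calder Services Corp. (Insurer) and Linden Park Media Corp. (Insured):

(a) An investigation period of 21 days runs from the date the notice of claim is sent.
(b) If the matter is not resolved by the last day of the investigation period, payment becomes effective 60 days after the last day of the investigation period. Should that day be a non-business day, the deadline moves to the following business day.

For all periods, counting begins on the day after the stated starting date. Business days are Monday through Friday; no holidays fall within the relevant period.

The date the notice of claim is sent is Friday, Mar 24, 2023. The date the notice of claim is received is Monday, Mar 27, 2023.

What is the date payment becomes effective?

Jun 13, 2023

Adding 21 calendar days to Mar 24, 2023 gives Apr 14, 2023, which is the last day of the investigation period.
The date payment becomes effective: 60 calendar days after Apr 14, 2023 is Jun 13, 2023. Jun 13, 2023 is a Tuesday, so no roll-forward applies.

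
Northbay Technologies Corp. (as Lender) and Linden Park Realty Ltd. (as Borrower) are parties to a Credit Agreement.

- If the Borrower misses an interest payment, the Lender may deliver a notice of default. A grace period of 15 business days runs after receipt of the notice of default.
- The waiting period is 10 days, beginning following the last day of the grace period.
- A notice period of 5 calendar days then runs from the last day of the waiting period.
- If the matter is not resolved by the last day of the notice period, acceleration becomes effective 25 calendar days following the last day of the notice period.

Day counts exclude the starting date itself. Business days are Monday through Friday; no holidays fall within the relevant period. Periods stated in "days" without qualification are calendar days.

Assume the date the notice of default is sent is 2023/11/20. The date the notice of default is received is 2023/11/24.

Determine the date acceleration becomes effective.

2024/01/24

From Friday, 2023/11/24, 15 business days (Nov 27, Nov 28, Nov 29, Nov 30, …, Dec 13, Dec 14, Dec 15, skipping weekends) brings us to Friday, 2023/12/15, which is the last day of the grace period.
The last day of the waiting period: 2023/12/15 + 10 days = 2023/12/25.
The last day of the notice period: 2023/12/25 + 5 days = 2023/12/30.
The date acceleration becomes effective: 25 calendar days after 2023/12/30 is 2024/01/24.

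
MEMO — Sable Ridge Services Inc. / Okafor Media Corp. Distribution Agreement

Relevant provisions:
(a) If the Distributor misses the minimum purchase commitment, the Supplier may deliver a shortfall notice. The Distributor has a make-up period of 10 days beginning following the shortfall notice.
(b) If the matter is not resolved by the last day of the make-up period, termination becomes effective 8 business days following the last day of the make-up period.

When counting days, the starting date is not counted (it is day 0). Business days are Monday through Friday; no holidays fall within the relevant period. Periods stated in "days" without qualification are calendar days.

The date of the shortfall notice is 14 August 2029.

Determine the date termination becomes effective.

5 September 2029

The last day of the make-up period: 10 calendar days after 14 August 2029 is 24 August 2029.
The date termination becomes effective: counting 8 business days from Friday, 24 August 2029 (Aug 27, Aug 28, Aug 29, Aug 30, Aug 31, Sep 3, Sep 4, Sep 5, skipping weekends) reaches Wednesday, 5 September 2029.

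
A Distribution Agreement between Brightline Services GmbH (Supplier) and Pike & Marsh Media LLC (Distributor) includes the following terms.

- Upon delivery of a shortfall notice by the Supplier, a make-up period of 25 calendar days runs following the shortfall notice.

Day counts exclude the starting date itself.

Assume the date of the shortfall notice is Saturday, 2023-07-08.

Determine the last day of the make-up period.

2023-08-02

Adding 25 calendar days to 2023-07-08 gives 2023-08-02, which is the last day of the make-up period.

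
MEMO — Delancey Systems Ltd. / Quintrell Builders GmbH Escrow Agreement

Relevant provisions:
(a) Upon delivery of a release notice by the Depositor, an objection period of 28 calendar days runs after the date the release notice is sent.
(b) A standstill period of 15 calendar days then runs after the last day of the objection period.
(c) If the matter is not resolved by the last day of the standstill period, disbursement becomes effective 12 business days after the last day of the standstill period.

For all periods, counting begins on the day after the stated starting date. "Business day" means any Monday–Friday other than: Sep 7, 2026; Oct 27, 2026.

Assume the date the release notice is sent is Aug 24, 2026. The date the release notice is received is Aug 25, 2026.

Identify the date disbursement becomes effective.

The last day of the objection period: Aug 24, 2026 + 28 days = Sep 21, 2026.
Adding 15 calendar days to Sep 21, 2026 gives Oct 6, 2026, which is the last day of the standstill period.
The date disbursement becomes effective: 12 business days after Tuesday, Oct 6, 2026, skipping weekends — Oct 7, Oct 8, Oct 9, Oct 12, …, Oct 20, Oct 21, Oct 22 — lands on Thursday, Oct 22, 2026.

Oct 22, 2026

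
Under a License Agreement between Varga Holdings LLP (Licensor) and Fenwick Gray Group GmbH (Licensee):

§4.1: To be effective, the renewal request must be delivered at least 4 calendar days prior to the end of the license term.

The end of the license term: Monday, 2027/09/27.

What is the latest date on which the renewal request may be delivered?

2027/09/23

Counting back 4 calendar days from 2027/09/27 gives 2027/09/23.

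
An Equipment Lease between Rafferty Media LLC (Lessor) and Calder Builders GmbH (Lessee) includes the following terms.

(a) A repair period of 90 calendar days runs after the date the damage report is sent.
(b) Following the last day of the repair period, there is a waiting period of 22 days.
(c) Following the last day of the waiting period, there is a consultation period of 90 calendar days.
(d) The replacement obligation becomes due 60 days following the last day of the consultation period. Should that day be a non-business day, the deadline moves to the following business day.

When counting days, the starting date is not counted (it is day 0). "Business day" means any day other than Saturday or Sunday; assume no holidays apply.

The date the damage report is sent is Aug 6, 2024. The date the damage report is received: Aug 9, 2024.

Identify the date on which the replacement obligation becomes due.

Apr 25, 2025

Adding 90 calendar days to Aug 6, 2024 gives Nov 4, 2024, which is the last day of the repair period.
The last day of the waiting period: Nov 4, 2024 + 22 days = Nov 26, 2024.
The last day of the consultation period: Nov 26, 2024 + 90 days = Feb 24, 2025.
The date on which the replacement obligation becomes due: 60 calendar days after Feb 24, 2025 is Apr 25, 2025. Apr 25, 2025 is a Friday, so no roll-forward applies.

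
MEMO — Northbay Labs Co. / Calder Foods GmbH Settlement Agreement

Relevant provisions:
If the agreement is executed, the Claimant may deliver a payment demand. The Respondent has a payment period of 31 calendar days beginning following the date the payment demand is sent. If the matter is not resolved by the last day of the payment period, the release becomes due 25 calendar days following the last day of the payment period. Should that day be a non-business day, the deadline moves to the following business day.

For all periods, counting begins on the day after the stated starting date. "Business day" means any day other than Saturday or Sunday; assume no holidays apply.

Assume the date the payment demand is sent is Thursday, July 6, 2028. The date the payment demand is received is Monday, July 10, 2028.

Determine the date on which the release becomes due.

August 31, 2028

The last day of the payment period: July 6, 2028 + 31 days = August 6, 2028.
The date on which the release becomes due: 25 calendar days after August 6, 2028 is August 31, 2028. August 31, 2028 is a Thursday, so no roll-forward applies.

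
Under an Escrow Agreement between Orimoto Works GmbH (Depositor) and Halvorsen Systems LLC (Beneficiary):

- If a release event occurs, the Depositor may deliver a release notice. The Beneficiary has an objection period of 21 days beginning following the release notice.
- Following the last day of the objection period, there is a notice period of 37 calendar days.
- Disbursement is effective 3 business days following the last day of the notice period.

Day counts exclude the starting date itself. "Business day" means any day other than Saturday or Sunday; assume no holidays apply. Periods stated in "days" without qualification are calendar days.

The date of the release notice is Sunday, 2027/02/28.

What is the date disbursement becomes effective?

The last day of the objection period: 2027/02/28 + 21 days = 2027/03/21.
The last day of the notice period: 37 calendar days after 2027/03/21 is 2027/04/27.
From Tuesday, 2027/04/27, 3 business days (Apr 28, Apr 29, Apr 30, skipping weekends) brings us to Friday, 2027/04/30, which is the date disbursement becomes effective.

2027/04/30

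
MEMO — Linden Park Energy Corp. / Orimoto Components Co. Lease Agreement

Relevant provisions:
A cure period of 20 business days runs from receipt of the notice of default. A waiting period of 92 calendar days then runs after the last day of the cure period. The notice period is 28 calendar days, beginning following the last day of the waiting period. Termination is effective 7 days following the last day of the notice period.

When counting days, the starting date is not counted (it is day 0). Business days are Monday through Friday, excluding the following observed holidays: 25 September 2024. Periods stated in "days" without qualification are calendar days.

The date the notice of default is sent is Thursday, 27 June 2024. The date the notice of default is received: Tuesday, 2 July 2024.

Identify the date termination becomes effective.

4 December 2024

The last day of the cure period: counting 20 business days from Tuesday, 2 July 2024 (Jul 3, Jul 4, Jul 5, Jul 8, …, Jul 26, Jul 29, Jul 30, skipping weekends) reaches Tuesday, 30 July 2024.
The last day of the waiting period: 92 calendar days after 30 July 2024 is 30 October 2024.
The last day of the notice period: 28 calendar days after 30 October 2024 is 27 November 2024.
Adding 7 calendar days to 27 November 2024 gives 4 December 2024, which is the date termination becomes effective.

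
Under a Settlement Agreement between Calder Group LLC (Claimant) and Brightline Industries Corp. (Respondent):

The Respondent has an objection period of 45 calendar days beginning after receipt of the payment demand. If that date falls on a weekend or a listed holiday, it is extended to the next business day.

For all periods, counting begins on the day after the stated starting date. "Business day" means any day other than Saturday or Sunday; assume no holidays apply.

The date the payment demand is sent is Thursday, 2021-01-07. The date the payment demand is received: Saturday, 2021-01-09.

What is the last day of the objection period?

2021-02-23

Adding 45 calendar days to 2021-01-09 gives 2021-02-23, which is the last day of the objection period. 2021-02-23 is a Tuesday, so no roll-forward applies.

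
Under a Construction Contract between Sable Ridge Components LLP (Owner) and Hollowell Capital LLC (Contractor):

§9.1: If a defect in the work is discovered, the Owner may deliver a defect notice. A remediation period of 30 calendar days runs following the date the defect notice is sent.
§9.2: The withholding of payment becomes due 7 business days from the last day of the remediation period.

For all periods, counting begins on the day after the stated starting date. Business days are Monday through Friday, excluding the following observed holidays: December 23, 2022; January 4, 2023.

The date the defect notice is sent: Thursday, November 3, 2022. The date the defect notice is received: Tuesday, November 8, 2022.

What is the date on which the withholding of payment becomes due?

The last day of the remediation period: November 3, 2022 + 30 days = December 3, 2022.
The date on which the withholding of payment becomes due: 7 business days after Saturday, December 3, 2022, skipping weekends — Dec 5, Dec 6, Dec 7, Dec 8, Dec 9, Dec 12, Dec 13 — lands on Tuesday, December 13, 2022.

December 13, 2022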